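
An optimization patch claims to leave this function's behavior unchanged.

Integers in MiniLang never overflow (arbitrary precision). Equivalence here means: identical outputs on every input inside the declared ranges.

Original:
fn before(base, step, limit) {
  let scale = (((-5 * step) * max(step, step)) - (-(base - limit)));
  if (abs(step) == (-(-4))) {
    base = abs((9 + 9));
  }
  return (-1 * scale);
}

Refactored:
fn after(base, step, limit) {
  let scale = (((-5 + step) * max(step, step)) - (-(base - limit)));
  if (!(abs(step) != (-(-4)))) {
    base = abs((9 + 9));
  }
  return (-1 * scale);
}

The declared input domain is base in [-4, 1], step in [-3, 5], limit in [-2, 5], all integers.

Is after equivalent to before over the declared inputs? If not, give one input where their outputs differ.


Consider the input base=-4, step=-3, limit=-2.
before: scale := -47 | (abs(step) == (-(-4))): false | result 47
after: scale := 22 | (!(abs(step) != (-(-4)))): false | result -22
47 != -22, so the rewrite changes behavior.
verdict: not equivalent; witness: base=-4, step=-3, limit=-2


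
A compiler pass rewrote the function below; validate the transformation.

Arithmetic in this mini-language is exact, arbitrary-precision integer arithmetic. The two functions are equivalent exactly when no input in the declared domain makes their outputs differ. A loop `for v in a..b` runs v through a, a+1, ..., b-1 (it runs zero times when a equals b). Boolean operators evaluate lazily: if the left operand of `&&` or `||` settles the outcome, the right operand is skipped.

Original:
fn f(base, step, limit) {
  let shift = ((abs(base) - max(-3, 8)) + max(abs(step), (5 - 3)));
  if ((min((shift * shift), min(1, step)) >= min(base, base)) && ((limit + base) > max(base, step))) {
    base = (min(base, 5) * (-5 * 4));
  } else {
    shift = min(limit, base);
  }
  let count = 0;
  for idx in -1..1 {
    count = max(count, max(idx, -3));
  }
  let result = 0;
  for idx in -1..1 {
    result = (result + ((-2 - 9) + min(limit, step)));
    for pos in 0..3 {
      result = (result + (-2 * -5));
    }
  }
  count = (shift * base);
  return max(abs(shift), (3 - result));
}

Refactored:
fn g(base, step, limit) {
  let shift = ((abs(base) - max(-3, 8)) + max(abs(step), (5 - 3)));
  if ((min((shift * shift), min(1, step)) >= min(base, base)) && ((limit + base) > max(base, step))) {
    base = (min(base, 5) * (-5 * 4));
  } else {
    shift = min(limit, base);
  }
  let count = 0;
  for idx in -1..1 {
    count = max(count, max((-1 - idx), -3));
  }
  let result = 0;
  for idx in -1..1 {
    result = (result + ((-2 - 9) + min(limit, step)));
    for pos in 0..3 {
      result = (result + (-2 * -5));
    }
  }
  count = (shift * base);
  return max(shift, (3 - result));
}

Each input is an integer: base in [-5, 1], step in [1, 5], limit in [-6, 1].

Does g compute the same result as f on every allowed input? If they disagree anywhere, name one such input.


Evaluate both at base=-5, step=1, limit=-6.
f: shift = -1; ((min((shift * shift), min(1, step)) >= min(base, base)) && ((limit + base) > max(base, step))) -> false; shift = -6; count = 0; [idx=-1]; count = 0; [idx=0]; count = 0; result = 0; [idx=-1]; result = -17; [pos=0]; result = -7; [pos=1]; result = 3; [pos=2]; result = 13; [idx=0]; result = -4; [pos=0]; result = 6; [pos=1]; result = 16; [pos=2]; result = 26; count = 30; return 6
g: shift = -1; ((min((shift * shift), min(1, step)) >= min(base, base)) && ((limit + base) > max(base, step))) -> false; shift = -6; count = 0; [idx=-1]; count = 0; [idx=0]; count = 0; result = 0; [idx=-1]; result = -17; [pos=0]; result = -7; [pos=1]; result = 3; [pos=2]; result = 13; [idx=0]; result = -4; [pos=0]; result = 6; [pos=1]; result = 16; [pos=2]; result = 26; count = 30; return -6
6 vs -6 — the two versions disagree here.
verdict: not equivalent; witness: base=-5, step=1, limit=-6


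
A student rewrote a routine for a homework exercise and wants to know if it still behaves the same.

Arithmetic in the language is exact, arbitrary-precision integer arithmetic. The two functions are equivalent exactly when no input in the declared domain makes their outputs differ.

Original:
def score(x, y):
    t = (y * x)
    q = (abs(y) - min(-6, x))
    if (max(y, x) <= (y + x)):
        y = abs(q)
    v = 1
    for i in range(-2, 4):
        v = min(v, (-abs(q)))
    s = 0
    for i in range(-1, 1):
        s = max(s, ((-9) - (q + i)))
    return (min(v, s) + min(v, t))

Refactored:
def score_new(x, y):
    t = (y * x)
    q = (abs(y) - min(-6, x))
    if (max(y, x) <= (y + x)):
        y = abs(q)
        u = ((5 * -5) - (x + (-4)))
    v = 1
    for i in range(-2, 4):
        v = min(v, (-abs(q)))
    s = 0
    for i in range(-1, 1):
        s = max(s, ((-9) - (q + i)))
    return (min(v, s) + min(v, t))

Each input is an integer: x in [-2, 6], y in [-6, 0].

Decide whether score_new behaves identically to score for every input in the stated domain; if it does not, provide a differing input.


The two are interchangeable: statement counts differ; and constant usage differs; and local variable names differ; and arithmetic usage differs, and every declared input agrees.
Tracing x=6, y=-6: score: t=-36, then q=12, then (max(y, x) <= (y + x)) is false, then v=1, then (i=-2), then v=-12, then (i=-1), then v=-12, then (i=0), then v=-12, then (i=1), then v=-12, then (i=2), then v=-12, then (i=3), then v=-12, then s=0, then (i=-1), then s=0, then (i=0), then s=0, then returns -48 | score_new: t=-36, then q=12, then (max(y, x) <= (y + x)) is false, then v=1, then (i=-2), then v=-12, then (i=-1), then v=-12, then (i=0), then v=-12, then (i=1), then v=-12, then (i=2), then v=-12, then (i=3), then v=-12, then s=0, then (i=-1), then s=0, then (i=0), then s=0, then returns -48 — matching result -48.
Across all 63 domain points the two functions coincide.
verdict: equivalent


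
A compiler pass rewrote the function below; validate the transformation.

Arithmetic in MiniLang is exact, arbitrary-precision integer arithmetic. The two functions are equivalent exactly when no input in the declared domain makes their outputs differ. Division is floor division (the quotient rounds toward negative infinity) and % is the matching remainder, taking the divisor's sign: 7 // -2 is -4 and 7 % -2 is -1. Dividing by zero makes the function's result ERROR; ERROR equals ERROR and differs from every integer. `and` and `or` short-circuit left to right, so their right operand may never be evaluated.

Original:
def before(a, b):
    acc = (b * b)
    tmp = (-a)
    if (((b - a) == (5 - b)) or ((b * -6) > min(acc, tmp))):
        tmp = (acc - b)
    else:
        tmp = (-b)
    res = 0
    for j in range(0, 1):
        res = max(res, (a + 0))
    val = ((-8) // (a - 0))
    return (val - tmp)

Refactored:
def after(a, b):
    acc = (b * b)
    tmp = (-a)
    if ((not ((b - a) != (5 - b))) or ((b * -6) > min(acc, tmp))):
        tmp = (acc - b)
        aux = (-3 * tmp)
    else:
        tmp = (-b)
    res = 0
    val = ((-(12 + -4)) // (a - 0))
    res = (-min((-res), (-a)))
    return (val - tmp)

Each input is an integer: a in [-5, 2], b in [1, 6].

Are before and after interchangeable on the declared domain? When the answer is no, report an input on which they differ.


This is a faithful refactor — comparison usage differs, plus arithmetic usage differs, plus loop structure differs, plus min/max/abs usage differs, plus local variable names differ, plus boolean connective usage differs, plus constant usage differs, but the computed results match everywhere.
Tracing a=-2, b=5: before: acc := 25 | tmp := 2 | (((b - a) == (5 - b)) or ((b * -6) > min(acc, tmp))): false | tmp := -5 | res := 0 | iter j=0: | res := 0 | val := 4 | result 9 | after: acc := 25 | tmp := 2 | ((not ((b - a) != (5 - b))) or ((b * -6) > min(acc, tmp))): false | tmp := -5 | res := 0 | val := 4 | res := 0 | result 9 — matching result 9.
Every one of the 48 inputs gives matching results.
verdict: equivalent


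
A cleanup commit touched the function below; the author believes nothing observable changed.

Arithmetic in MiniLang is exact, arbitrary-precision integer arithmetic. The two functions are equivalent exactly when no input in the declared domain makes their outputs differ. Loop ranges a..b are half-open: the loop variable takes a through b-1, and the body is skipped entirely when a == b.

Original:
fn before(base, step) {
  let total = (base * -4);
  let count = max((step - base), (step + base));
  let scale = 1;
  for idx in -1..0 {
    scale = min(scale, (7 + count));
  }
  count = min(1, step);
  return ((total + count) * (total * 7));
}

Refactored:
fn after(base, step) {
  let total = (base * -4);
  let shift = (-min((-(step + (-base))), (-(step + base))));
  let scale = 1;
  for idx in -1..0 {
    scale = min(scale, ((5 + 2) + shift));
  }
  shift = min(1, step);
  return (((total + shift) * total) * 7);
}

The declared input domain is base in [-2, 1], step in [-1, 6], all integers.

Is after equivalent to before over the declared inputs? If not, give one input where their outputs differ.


Side by side, the visible changes include: constant usage differs; also arithmetic usage differs; also local variable names differ; also min/max/abs usage differs.
Tracing base=1, step=3: before: total = -4; count = 4; scale = 1; [idx=-1]; scale = 1; count = 1; return 84 | after: total = -4; shift = 4; scale = 1; [idx=-1]; scale = 1; shift = 1; return 84 — matching result 84.
Across all 32 domain points the two functions coincide.
verdict: equivalent


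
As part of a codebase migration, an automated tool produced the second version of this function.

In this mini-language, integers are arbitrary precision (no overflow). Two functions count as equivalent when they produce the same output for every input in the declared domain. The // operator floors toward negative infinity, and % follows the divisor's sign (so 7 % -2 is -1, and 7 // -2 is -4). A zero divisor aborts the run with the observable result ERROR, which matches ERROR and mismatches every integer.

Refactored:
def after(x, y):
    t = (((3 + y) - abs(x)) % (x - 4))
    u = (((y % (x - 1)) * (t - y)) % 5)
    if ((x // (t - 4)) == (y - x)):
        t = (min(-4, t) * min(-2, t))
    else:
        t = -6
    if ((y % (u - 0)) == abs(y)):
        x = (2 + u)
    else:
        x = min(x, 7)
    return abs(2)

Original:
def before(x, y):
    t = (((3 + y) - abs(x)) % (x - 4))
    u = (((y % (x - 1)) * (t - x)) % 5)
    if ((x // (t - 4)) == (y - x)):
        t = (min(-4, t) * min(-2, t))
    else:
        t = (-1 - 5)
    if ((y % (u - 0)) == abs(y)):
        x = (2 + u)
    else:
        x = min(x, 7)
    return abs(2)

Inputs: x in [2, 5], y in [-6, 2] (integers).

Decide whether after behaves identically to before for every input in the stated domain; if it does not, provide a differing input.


Consider the input x=3, y=-5.
before: t = 0; u = 2; ((x // (t - 4)) == (y - x)) -> false; t = -6; ((y % (u - 0)) == abs(y)) -> false; x = 3; return 2
after: t = 0; u = 0; ((x // (t - 4)) == (y - x)) -> false; t = -6; division by zero -> ERROR
2 != ERROR, so the rewrite changes behavior.
verdict: not equivalent; witness: x=3, y=-5


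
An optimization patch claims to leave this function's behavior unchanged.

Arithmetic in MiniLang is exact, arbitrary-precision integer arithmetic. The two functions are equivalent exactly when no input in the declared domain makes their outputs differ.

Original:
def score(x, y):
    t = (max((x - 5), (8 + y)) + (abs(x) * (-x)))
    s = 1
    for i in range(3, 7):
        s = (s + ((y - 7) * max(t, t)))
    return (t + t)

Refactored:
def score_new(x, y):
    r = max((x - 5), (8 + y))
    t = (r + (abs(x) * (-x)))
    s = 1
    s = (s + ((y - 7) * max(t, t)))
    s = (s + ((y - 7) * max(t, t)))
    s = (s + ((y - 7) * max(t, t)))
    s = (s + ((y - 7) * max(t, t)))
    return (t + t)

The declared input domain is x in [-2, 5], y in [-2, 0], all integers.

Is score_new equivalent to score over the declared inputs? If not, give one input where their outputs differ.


Comparing the listings, the differences include: min/max/abs usage differs; and local variable names differ; and statement counts differ; and loop structure differs; and arithmetic usage differs; and constant usage differs.
One worked example (x=1, y=-1) — score: t := 6 | s := 1 | iter i=3: | s := -47 | iter i=4: | s := -95 | iter i=5: | s := -143 | iter i=6: | s := -191 | result 12; score_new: r := 7 | t := 6 | s := 1 | s := -47 | s := -95 | s := -143 | s := -191 | result 12; agreement on 12.
Sweeping the whole domain (24 inputs) finds no disagreement.
verdict: equivalent


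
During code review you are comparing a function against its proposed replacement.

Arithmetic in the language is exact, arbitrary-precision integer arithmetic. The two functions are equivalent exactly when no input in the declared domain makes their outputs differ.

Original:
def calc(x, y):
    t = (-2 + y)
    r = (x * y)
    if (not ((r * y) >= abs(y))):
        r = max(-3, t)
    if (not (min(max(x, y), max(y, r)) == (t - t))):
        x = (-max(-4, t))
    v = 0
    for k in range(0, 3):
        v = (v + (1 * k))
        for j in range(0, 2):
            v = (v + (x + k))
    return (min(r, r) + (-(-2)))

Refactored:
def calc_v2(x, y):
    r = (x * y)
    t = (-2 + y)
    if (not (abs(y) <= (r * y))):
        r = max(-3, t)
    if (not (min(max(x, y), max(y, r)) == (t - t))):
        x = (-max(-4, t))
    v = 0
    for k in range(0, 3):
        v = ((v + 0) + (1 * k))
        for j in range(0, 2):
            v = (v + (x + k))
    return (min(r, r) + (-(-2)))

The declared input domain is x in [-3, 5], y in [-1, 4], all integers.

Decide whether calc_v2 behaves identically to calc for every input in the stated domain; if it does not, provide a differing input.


The two are interchangeable: arithmetic usage differs, and constant usage differs, and comparison usage differs, and every declared input agrees.
One worked example (x=1, y=3) — calc: t=1, then r=3, then (not ((r * y) >= abs(y))) is false, then (not (min(max(x, y), max(y, r)) == (t - t))) is true, then x=-1, then v=0, then (k=0), then v=0, then (j=0), then v=-1, then (j=1), then v=-2, then (k=1), then v=-1, then (j=0), then v=-1, then (j=1), then v=-1, then (k=2), then v=1, then (j=0), then v=2, then (j=1), then v=3, then returns 5; calc_v2: r=3, then t=1, then (not (abs(y) <= (r * y))) is false, then (not (min(max(x, y), max(y, r)) == (t - t))) is true, then x=-1, then v=0, then (k=0), then v=0, then (j=0), then v=-1, then (j=1), then v=-2, then (k=1), then v=-1, then (j=0), then v=-1, then (j=1), then v=-1, then (k=2), then v=1, then (j=0), then v=2, then (j=1), then v=3, then returns 5; agreement on 5.
Every one of the 54 inputs gives matching results.
verdict: equivalent


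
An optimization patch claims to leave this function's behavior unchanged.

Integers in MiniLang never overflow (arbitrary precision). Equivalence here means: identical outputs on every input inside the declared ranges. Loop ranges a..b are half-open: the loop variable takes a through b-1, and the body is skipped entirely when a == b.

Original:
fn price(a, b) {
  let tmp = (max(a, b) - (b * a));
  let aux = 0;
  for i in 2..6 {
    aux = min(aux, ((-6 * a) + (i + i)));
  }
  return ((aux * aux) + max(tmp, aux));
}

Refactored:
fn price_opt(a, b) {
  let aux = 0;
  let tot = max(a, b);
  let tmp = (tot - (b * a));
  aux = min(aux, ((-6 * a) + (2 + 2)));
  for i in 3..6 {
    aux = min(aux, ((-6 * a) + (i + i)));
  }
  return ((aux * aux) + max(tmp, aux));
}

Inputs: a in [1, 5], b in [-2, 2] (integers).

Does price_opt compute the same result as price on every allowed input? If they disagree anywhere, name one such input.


Reading the diff, among the changes: arithmetic usage differs; constant usage differs; statement counts differ; min/max/abs usage differs; local variable names differ; loop structure differs.
Tracing a=5, b=-2: price: tmp = 15; aux = 0; [i=2]; aux = -26; [i=3]; aux = -26; [i=4]; aux = -26; [i=5]; aux = -26; return 691 | price_opt: aux = 0; tot = 5; tmp = 15; aux = -26; [i=3]; aux = -26; [i=4]; aux = -26; [i=5]; aux = -26; return 691 — matching result 691.
Checked all 25 inputs in the declared domain: the outputs agree on every one.
verdict: equivalent


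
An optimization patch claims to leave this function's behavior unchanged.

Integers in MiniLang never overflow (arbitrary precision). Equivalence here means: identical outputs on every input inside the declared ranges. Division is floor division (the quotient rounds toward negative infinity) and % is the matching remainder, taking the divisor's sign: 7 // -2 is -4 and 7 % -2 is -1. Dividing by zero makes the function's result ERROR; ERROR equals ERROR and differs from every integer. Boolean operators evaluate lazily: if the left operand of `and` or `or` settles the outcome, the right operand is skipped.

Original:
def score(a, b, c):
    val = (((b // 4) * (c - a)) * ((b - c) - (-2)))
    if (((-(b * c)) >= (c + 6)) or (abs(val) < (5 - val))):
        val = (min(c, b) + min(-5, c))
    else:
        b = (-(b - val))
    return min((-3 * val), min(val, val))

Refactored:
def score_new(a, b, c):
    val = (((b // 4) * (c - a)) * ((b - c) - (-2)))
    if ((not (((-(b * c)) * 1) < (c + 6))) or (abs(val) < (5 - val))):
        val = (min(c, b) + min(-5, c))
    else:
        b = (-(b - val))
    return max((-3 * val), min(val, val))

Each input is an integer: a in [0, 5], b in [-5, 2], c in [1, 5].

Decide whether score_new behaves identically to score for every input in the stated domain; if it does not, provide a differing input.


Run the pair on a=0, b=-5, c=1.
score: val=8, then (((-(b * c)) >= (c + 6)) or (abs(val) < (5 - val))) is false, then b=13, then returns -24
score_new: val=8, then ((not (((-(b * c)) * 1) < (c + 6))) or (abs(val) < (5 - val))) is false, then b=13, then returns 8
-24 vs 8 — the two versions disagree here.
verdict: not equivalent; witness: a=0, b=-5, c=1


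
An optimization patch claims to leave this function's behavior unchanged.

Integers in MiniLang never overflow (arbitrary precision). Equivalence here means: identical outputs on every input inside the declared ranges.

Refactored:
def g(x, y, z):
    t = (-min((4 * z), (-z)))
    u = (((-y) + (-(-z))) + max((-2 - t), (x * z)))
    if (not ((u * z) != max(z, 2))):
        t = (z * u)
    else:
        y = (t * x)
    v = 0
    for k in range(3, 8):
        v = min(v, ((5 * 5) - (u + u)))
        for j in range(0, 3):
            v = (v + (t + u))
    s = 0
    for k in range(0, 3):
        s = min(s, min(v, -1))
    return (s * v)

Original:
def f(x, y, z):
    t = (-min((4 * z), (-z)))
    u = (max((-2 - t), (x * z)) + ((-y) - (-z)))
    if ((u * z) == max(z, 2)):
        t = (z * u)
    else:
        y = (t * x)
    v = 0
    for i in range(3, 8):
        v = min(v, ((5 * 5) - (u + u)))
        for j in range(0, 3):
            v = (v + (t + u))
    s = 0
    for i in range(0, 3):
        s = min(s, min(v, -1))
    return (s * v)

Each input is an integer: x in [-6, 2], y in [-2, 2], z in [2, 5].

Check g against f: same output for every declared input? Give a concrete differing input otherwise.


Differences: boolean connective usage differs; also comparison usage differs; also arithmetic usage differs; also local variable names differ — yet all 180 inputs agree.
verdict: equivalent


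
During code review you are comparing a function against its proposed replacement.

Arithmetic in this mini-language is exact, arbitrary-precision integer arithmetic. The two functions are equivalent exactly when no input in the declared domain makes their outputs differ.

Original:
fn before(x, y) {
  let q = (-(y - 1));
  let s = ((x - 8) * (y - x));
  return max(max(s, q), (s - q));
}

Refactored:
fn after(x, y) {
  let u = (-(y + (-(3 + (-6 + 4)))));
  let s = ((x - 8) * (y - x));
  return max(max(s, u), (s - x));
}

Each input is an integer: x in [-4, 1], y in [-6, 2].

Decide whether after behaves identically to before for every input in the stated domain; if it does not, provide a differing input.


Run the pair on x=-4, y=-6.
before: q=7, then s=24, then returns 24
after: u=7, then s=24, then returns 28
24 against 28: the behavior changed.
verdict: not equivalent; witness: x=-4, y=-6


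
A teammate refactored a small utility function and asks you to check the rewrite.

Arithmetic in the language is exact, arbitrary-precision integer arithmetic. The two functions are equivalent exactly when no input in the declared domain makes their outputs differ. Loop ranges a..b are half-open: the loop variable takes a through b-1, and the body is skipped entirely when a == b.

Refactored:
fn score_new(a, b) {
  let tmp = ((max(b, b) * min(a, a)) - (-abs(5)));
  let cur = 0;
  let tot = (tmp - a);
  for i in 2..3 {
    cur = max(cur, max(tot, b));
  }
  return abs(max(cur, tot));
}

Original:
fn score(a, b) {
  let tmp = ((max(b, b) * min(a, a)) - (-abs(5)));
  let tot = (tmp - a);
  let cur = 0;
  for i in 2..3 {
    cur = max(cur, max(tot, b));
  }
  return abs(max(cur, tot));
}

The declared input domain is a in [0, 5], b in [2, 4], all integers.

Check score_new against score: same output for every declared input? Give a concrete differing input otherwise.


Behavior is preserved: although same computation, different form, the outputs never diverge.
Spot check at a=4, b=4 — score: tmp = 21; tot = 17; cur = 0; [i=2]; cur = 17; return 17. score_new: tmp = 21; cur = 0; tot = 17; [i=2]; cur = 17; return 17. Both give 17.
Every one of the 18 inputs gives matching results.
verdict: equivalent


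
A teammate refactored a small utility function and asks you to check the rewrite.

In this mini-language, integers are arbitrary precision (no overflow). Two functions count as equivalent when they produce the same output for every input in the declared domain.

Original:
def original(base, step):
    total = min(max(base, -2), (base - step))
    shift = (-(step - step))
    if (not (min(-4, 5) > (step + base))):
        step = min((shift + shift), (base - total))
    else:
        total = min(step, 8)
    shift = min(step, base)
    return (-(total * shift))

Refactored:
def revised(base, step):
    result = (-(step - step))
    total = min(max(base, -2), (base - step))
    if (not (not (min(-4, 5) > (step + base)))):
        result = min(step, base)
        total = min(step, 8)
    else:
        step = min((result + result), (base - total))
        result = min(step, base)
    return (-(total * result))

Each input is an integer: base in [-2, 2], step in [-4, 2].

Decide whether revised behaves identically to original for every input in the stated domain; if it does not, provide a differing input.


Changes here: boolean connective usage differs, plus min/max/abs usage differs, plus local variable names differ, plus statement counts differ; the full 35-point sweep finds no disagreement.
verdict: equivalent


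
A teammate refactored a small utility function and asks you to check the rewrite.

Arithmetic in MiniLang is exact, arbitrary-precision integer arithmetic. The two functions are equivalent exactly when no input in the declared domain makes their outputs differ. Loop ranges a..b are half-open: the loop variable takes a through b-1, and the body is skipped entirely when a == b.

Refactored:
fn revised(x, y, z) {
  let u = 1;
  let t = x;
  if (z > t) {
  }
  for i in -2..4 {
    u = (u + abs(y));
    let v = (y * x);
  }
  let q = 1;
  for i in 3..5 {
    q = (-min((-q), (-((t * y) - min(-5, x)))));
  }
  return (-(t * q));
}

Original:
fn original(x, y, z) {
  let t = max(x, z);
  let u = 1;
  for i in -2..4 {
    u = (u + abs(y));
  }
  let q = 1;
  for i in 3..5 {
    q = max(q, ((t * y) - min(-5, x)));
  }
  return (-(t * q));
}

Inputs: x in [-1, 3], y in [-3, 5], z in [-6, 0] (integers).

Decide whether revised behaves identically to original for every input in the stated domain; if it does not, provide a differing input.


At x=-1, y=-3, z=0: original gives 0, revised gives 8.
verdict: not equivalent; witness: x=-1, y=-3, z=0


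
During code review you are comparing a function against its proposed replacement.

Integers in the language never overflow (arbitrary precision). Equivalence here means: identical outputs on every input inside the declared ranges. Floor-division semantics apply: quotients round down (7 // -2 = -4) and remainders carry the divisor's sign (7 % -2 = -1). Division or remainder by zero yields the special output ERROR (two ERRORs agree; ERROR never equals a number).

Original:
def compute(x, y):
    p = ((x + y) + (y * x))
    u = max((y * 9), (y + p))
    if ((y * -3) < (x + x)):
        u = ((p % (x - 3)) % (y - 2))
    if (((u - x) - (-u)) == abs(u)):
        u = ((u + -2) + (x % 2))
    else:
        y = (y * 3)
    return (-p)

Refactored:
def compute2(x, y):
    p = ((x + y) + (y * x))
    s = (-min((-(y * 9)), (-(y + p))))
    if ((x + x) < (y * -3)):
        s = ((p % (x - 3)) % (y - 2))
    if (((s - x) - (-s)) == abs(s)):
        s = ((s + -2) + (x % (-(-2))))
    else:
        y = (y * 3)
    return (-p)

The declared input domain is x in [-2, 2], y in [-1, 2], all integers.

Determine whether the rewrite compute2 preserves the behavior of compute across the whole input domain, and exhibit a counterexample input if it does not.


Consider the input x=-2, y=2.
compute: p = -4; u = 18; ((y * -3) < (x + x)) -> true; division by zero -> ERROR
compute2: p = -4; s = 18; ((x + x) < (y * -3)) -> false; (((s - x) - (-s)) == abs(s)) -> false; y = 6; return 4
ERROR != 4, so the rewrite changes behavior.
verdict: not equivalent; witness: x=-2, y=2


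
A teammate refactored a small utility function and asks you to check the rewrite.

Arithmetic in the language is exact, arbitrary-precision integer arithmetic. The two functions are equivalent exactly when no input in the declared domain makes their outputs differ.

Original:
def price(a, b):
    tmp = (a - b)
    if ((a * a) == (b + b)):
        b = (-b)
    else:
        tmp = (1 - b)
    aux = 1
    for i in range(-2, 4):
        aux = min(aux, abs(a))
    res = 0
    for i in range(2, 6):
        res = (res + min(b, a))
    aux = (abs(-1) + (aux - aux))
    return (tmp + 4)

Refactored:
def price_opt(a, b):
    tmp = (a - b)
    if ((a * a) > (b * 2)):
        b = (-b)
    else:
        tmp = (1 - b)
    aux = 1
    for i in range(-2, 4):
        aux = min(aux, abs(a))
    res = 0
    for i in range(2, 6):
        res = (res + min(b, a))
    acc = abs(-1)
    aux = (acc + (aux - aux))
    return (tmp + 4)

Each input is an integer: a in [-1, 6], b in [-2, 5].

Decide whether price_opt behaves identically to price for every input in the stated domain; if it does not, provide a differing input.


At a=-1, b=-2: price gives 7, price_opt gives 5.
verdict: not equivalent; witness: a=-1, b=-2


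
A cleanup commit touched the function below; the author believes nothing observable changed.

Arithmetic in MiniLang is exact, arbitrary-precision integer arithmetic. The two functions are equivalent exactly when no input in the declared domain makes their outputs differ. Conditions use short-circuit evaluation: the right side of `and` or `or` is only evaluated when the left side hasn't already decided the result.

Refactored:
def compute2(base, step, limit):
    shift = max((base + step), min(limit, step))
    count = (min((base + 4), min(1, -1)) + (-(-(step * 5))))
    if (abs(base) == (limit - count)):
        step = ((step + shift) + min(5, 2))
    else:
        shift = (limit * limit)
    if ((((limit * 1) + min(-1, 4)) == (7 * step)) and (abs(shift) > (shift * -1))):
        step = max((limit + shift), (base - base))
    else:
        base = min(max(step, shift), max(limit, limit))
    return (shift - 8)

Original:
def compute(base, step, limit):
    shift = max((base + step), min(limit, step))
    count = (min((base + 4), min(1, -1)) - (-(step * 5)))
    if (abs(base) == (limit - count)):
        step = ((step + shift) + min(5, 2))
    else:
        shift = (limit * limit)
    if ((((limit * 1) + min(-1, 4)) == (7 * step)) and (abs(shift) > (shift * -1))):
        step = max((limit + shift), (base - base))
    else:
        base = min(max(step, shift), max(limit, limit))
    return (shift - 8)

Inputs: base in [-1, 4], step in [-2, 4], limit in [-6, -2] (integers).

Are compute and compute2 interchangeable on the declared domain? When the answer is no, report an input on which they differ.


Side by side, the visible changes include: arithmetic usage differs.
One worked example (base=2, step=1, limit=-6) — compute: shift becomes 3; next count becomes 4; next (abs(base) == (limit - count)) evaluates to false; next shift becomes 36; next ((((limit * 1) + min(-1, 4)) == (7 * step)) and (abs(shift) > (shift * -1))) evaluates to false; next base becomes -6; next final value 28; compute2: shift becomes 3; next count becomes 4; next (abs(base) == (limit - count)) evaluates to false; next shift becomes 36; next ((((limit * 1) + min(-1, 4)) == (7 * step)) and (abs(shift) > (shift * -1))) evaluates to false; next base becomes -6; next final value 28; agreement on 28.
Every one of the 210 inputs gives matching results.
verdict: equivalent


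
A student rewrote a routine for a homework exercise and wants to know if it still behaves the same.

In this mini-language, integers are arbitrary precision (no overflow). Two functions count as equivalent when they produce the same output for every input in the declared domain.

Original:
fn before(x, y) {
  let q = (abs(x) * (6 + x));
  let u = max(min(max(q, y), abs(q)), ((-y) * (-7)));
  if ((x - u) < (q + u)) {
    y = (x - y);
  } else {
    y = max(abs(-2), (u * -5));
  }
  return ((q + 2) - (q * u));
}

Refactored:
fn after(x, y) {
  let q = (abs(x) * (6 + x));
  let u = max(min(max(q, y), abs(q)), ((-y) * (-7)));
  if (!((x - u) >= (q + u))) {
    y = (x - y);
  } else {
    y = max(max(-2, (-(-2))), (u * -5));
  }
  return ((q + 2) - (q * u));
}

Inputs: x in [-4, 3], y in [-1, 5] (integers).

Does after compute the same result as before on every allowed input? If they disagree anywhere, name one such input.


Equivalent — the differences include comparison usage differs; and constant usage differs; and boolean connective usage differs; and min/max/abs usage differs, yet no declared input distinguishes the two.
Spot check at x=1, y=3 — before: q becomes 7; next u becomes 21; next ((x - u) < (q + u)) evaluates to true; next y becomes -2; next final value -138. after: q becomes 7; next u becomes 21; next (!((x - u) >= (q + u))) evaluates to true; next y becomes -2; next final value -138. Both give -138.
Every one of the 56 inputs gives matching results.
verdict: equivalent


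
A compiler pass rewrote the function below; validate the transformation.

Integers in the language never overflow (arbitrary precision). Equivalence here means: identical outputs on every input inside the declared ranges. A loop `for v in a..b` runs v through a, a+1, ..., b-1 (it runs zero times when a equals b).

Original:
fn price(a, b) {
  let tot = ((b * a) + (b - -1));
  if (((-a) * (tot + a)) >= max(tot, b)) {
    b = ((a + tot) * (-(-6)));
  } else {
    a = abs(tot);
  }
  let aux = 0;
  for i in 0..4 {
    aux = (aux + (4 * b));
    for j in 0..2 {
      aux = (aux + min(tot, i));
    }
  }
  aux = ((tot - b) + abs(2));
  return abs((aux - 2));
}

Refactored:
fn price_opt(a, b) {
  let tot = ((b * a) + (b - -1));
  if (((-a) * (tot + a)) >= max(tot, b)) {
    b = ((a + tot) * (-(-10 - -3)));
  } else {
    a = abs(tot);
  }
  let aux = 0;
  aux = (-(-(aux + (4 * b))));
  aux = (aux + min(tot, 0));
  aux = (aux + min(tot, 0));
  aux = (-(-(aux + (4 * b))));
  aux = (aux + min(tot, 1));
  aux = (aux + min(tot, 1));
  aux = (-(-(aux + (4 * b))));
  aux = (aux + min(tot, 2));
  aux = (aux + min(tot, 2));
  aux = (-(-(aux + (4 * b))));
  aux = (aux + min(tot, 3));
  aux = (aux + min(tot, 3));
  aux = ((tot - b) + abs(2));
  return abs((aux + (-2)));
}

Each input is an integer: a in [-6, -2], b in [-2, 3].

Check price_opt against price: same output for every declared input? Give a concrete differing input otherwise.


On input a=-6, b=-2, price returns 19 while price_opt returns 24.
verdict: not equivalent; witness: a=-6, b=-2


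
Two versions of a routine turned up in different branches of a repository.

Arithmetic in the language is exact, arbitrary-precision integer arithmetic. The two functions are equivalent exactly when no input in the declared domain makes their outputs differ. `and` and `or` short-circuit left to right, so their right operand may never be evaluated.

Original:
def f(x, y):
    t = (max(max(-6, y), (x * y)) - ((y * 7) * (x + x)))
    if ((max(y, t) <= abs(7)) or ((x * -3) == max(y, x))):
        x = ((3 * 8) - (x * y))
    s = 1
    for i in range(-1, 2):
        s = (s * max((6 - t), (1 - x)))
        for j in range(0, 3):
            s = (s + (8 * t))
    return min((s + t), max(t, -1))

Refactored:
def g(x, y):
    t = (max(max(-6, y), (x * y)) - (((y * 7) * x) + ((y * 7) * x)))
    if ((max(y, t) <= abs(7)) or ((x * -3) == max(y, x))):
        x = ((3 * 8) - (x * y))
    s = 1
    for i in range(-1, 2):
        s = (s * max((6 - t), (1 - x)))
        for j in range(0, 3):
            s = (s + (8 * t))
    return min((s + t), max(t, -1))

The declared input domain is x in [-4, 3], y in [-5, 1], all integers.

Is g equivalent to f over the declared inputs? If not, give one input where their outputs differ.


The two versions differ — the changes include constant usage differs; arithmetic usage differs.
Spot check at x=2, y=-1 — f: t := 27 | ((max(y, t) <= abs(7)) or ((x * -3) == max(y, x))): false | s := 1 | iter i=-1: | s := -1 | iter j=0: | s := 215 | iter j=1: | s := 431 | iter j=2: | s := 647 | iter i=0: | s := -647 | iter j=0: | s := -431 | iter j=1: | s := -215 | iter j=2: | s := 1 | iter i=1: | s := -1 | iter j=0: | s := 215 | iter j=1: | s := 431 | iter j=2: | s := 647 | result 27. g: t := 27 | ((max(y, t) <= abs(7)) or ((x * -3) == max(y, x))): false | s := 1 | iter i=-1: | s := -1 | iter j=0: | s := 215 | iter j=1: | s := 431 | iter j=2: | s := 647 | iter i=0: | s := -647 | iter j=0: | s := -431 | iter j=1: | s := -215 | iter j=2: | s := 1 | iter i=1: | s := -1 | iter j=0: | s := 215 | iter j=1: | s := 431 | iter j=2: | s := 647 | result 27. Both give 27.
Sweeping the whole domain (56 inputs) finds no disagreement.
verdict: equivalent


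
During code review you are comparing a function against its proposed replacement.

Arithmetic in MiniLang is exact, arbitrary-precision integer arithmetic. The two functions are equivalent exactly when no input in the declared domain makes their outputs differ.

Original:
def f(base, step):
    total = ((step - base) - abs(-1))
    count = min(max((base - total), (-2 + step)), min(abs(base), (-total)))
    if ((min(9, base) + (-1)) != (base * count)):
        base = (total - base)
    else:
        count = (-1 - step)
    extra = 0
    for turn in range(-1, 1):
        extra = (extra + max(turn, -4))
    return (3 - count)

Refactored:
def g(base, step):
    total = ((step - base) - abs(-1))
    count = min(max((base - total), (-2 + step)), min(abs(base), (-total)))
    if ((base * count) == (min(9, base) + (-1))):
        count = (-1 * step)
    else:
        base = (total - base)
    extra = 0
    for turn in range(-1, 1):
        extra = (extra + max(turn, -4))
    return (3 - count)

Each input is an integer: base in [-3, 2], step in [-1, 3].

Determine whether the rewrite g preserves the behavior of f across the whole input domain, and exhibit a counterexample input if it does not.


Take base=1, step=2.
f: total=0, then count=0, then ((min(9, base) + (-1)) != (base * count)) is false, then count=-3, then extra=0, then (turn=-1), then extra=-1, then (turn=0), then extra=-1, then returns 6
g: total=0, then count=0, then ((base * count) == (min(9, base) + (-1))) is true, then count=-2, then extra=0, then (turn=-1), then extra=-1, then (turn=0), then extra=-1, then returns 5
6 and 5 differ, so these are not the same function on this domain.
verdict: not equivalent; witness: base=1, step=2


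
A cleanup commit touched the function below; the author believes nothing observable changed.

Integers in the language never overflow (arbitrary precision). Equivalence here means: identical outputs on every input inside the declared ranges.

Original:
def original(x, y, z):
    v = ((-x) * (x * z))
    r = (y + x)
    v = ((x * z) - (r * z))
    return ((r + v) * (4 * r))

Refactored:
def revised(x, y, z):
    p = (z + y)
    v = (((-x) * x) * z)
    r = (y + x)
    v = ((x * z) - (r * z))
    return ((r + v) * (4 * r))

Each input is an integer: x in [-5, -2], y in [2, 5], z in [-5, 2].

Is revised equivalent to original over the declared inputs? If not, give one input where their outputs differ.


Differences: statement counts differ; local variable names differ; arithmetic usage differs — yet all 128 inputs agree.
verdict: equivalent


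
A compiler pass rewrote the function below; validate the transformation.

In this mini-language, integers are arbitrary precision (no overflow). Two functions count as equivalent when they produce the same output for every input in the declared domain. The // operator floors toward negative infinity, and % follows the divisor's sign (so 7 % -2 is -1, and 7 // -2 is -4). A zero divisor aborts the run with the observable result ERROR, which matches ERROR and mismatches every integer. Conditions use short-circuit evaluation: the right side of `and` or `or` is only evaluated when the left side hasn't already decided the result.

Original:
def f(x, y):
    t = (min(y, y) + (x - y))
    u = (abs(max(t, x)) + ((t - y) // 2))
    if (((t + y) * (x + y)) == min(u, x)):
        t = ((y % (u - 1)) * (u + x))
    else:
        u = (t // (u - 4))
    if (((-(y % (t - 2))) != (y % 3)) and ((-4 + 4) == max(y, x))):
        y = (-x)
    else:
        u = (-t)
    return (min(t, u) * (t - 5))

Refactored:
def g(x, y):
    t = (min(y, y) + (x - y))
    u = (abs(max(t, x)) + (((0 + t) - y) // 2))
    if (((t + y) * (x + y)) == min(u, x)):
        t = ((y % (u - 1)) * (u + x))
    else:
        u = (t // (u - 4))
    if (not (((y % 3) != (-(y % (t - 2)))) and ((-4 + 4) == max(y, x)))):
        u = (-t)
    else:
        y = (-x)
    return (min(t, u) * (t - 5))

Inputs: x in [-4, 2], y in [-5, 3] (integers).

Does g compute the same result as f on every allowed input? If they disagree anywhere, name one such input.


Reading the diff, among the changes: constant usage differs, arithmetic usage differs, boolean connective usage differs.
Tracing x=0, y=-1: f: t becomes 0; next u becomes 0; next (((t + y) * (x + y)) == min(u, x)) evaluates to false; next u becomes 0; next (((-(y % (t - 2))) != (y % 3)) and ((-4 + 4) == max(y, x))) evaluates to true; next y becomes 0; next final value 0 | g: t becomes 0; next u becomes 0; next (((t + y) * (x + y)) == min(u, x)) evaluates to false; next u becomes 0; next (not (((y % 3) != (-(y % (t - 2)))) and ((-4 + 4) == max(y, x)))) evaluates to false; next y becomes 0; next final value 0 — matching result 0.
Every one of the 63 inputs gives matching results.
verdict: equivalent


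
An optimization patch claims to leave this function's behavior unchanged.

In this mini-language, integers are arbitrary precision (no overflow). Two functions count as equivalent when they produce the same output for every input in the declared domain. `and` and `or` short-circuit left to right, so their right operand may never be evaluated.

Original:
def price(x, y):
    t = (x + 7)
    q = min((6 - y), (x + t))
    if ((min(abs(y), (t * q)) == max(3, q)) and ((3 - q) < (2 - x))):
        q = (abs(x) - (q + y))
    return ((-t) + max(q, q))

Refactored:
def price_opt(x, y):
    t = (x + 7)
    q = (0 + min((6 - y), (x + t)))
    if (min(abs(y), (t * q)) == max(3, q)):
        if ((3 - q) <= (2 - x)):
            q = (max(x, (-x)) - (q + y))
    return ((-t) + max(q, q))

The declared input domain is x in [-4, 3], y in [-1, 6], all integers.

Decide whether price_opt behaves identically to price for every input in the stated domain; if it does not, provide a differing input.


Take x=2, y=3.
price: t=9, then q=3, then ((min(abs(y), (t * q)) == max(3, q)) and ((3 - q) < (2 - x))) is false, then returns -6
price_opt: t=9, then q=3, then (min(abs(y), (t * q)) == max(3, q)) is true, then ((3 - q) <= (2 - x)) is true, then q=-4, then returns -13
-6 vs -13 — the two versions disagree here.
verdict: not equivalent; witness: x=2, y=3
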